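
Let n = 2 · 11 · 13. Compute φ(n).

120

φ(2) = 2 − 1 = 1.
φ(11) = 11 − 1 = 10.
φ(13) = 13 − 1 = 12.
Since φ is multiplicative, φ(286) = 1 · 10 · 12 = 120.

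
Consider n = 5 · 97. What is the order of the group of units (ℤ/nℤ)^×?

φ(485) = 485 · (1 − 1/5) · (1 − 1/97)
       = 485 · 384/485 = 384.

384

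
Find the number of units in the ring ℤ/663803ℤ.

498960

663803 = 7^2 · 19 · 23 · 31.
φ(7^2) = 7^1·(7−1) = 7·6 = 42.
φ(19) = 19 − 1 = 18.
φ(23) = 23 − 1 = 22.
φ(31) = 31 − 1 = 30.
Multiply: 42 · 18 · 22 · 30 = 498960.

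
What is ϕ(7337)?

6160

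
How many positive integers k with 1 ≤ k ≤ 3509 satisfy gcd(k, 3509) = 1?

First factor: 3509 = 11**2 · 29.
φ(3509) = 3509 · (1 − 1/11) · (1 − 1/29)
       = 3509 · 280/319 = 3080.

3080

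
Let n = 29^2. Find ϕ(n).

812

φ(29^2) = 29^2 − 29^1 = 841 − 29 = 812.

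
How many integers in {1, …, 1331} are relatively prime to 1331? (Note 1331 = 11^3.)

φ(1331) = 1331 · (1 − 1/11)
       = 1331 · 10/11 = 1210.

1210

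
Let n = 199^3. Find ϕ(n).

7840998

φ(199^3) = 199^2·(199−1) = 39601·198 = 7840998.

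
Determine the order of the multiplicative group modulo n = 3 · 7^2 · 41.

3360

φ(3) = 3 − 1 = 2.
φ(7^2) = 7^2 − 7^1 = 49 − 7 = 42.
φ(41) = 41 − 1 = 40.
Since φ is multiplicative, φ(6027) = 2 · 42 · 40 = 3360.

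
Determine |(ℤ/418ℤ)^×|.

Factor 418: 418 = 2 · 11 · 19.
φ(2) = 2 − 1 = 1.
φ(11) = 11 − 1 = 10.
φ(19) = 19 − 1 = 18.
Multiply: 1 · 10 · 18 = 180.

180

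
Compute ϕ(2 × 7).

φ(2) = 2 − 1 = 1.
φ(7) = 7 − 1 = 6.
Multiply: 1 · 6 = 6.

6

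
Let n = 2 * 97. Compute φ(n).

φ(2) = 2 − 1 = 1.
φ(97) = 97 − 1 = 96.
φ(194) = 1 × 96 = 96.

96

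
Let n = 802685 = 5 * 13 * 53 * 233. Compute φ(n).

φ(802685) = 802685 · (1 − 1/5) · (1 − 1/13) · (1 − 1/53) · (1 − 1/233)
       = 802685 · 579072/802685 = 579072.

579072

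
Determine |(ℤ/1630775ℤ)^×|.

Factor 1630775: 1630775 = 5^2 · 37 · 41 · 43.
φ(1630775) = 1630775 · (1 − 1/5) · (1 − 1/37) · (1 − 1/41) · (1 − 1/43)
       = 1630775 · 241920/326155 = 1209600.

1209600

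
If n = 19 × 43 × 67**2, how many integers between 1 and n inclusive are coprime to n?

3343032

φ(3667513) = 3667513 · (1 − 1/19) · (1 − 1/43) · (1 − 1/67)
       = 3667513 · 49896/54739 = 3343032.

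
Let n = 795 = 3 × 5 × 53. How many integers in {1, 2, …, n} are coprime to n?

416

φ(795) = 795 · (1 − 1/3) · (1 − 1/5) · (1 − 1/53)
       = 795 · 416/795 = 416.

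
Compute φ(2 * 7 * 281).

1680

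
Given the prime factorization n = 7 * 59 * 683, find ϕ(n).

237336

φ(7) = 7 − 1 = 6.
φ(59) = 59 − 1 = 58.
φ(683) = 683 − 1 = 682.
Multiply: 6 · 58 · 682 = 237336.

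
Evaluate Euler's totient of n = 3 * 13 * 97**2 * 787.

φ(288790437) = 288790437 · (1 − 1/3) · (1 − 1/13) · (1 − 1/97) · (1 − 1/787)
       = 288790437 · 1810944/2977221 = 175661568.

175661568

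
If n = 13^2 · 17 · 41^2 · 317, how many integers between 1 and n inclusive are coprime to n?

1293527040

φ(13^2) = 13^1·(13−1) = 13·12 = 156.
φ(17) = 17 − 1 = 16.
φ(41^2) = 41^2 − 41^1 = 1681 − 41 = 1640.
φ(317) = 317 − 1 = 316.
Since φ is multiplicative, φ(1530955621) = 156 · 16 · 1640 · 316 = 1293527040.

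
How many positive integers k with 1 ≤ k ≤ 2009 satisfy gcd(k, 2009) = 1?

1680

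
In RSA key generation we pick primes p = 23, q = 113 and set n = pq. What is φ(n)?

2464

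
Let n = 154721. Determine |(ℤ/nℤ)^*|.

122760

First factor: 154721 = 7 · 23 · 31^2.
φ(7) = 7 − 1 = 6.
φ(23) = 23 − 1 = 22.
φ(31^2) = 31^1·(31−1) = 31·30 = 930.
Since φ is multiplicative, φ(154721) = 6 · 22 · 930 = 122760.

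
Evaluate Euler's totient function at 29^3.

23548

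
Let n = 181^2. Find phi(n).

φ(32761) = 32761 · (1 − 1/181)
       = 32761 · 180/181 = 32580.

32580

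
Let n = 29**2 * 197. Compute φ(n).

159152

φ(29^2) = 29^1·(29−1) = 29·28 = 812.
φ(197) = 197 − 1 = 196.
Since φ is multiplicative, φ(165677) = 812 · 196 = 159152.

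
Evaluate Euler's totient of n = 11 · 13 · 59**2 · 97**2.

3823879680

φ(11) = 11 − 1 = 10.
φ(13) = 13 − 1 = 12.
φ(59^2) = 59^2 − 59^1 = 3481 − 59 = 3422.
φ(97^2) = 97^2 − 97^1 = 9409 − 97 = 9312.
Multiply: 10 · 12 · 3422 · 9312 = 3823879680.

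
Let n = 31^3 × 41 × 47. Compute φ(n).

53047200

φ(31^3) = 31^3 − 31^2 = 29791 − 961 = 28830.
φ(41) = 41 − 1 = 40.
φ(47) = 47 − 1 = 46.
Since φ is multiplicative, φ(57407257) = 28830 · 40 · 46 = 53047200.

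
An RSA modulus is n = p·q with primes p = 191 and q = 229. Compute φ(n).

φ(43739) = 43739 · (1 − 1/191) · (1 − 1/229)
       = 43739 · 43320/43739 = 43320.

43320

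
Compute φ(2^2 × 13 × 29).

φ(1508) = 1508 · (1 − 1/2) · (1 − 1/13) · (1 − 1/29)
       = 1508 · 336/754 = 672.

672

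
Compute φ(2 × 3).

φ(2) = 2 − 1 = 1.
φ(3) = 3 − 1 = 2.
Multiply: 1 · 2 = 2.

2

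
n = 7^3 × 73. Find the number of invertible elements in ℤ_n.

φ(25039) = 25039 · (1 − 1/7) · (1 − 1/73)
       = 25039 · 432/511 = 21168.

21168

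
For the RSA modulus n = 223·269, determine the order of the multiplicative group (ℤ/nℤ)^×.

59496

φ(n) = (p − 1)(q − 1) = (223−1)(269−1) = 222·268 = 59496.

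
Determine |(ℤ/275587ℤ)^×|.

225792

Factor 275587: 275587 = 13 · 17 · 29 · 43.
φ(13) = 13 − 1 = 12.
φ(17) = 17 − 1 = 16.
φ(29) = 29 − 1 = 28.
φ(43) = 43 − 1 = 42.
Since φ is multiplicative, φ(275587) = 12 · 16 · 28 · 42 = 225792.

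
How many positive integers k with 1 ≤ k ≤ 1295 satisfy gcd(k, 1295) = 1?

864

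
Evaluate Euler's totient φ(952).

384

952 = 2^3 * 7 * 17.
φ(952) = 952 · (1 − 1/2) · (1 − 1/7) · (1 − 1/17)
       = 952 · 96/238 = 384.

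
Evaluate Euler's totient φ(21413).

16632

Factor 21413: 21413 = 7**2 · 19 · 23.
φ(7^2) = 7^1·(7−1) = 7·6 = 42.
φ(19) = 19 − 1 = 18.
φ(23) = 23 − 1 = 22.
Multiply: 42 · 18 · 22 = 16632.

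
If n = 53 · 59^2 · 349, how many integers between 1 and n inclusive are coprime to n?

61924512

φ(53) = 53 − 1 = 52.
φ(59^2) = 59^1·(59−1) = 59·58 = 3422.
φ(349) = 349 − 1 = 348.
φ(64388057) = 52 × 3422 × 348 = 61924512.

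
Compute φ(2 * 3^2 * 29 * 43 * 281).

φ(6307326) = 6307326 · (1 − 1/2) · (1 − 1/3) · (1 − 1/29) · (1 − 1/43) · (1 − 1/281)
       = 6307326 · 658560/2102442 = 1975680.

1975680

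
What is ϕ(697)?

640

697 = 17 * 41.
φ(697) = 697 · (1 − 1/17) · (1 − 1/41)
       = 697 · 640/697 = 640.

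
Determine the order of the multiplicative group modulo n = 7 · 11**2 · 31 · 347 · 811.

5549148000

φ(7) = 7 − 1 = 6.
φ(11^2) = 11^1·(11−1) = 11·10 = 110.
φ(31) = 31 − 1 = 30.
φ(347) = 347 − 1 = 346.
φ(811) = 811 − 1 = 810.
φ(7389166169) = 6 × 110 × 30 × 346 × 810 = 5549148000.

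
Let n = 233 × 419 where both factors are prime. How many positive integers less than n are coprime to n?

φ(n) = (p − 1)(q − 1) = (233−1)(419−1) = 232·418 = 96976.

96976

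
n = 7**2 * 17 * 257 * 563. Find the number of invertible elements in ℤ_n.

φ(120527603) = 120527603 · (1 − 1/7) · (1 − 1/17) · (1 − 1/257) · (1 − 1/563)
       = 120527603 · 13811712/17218229 = 96681984.

96681984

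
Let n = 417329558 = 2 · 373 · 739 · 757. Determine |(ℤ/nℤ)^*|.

207549216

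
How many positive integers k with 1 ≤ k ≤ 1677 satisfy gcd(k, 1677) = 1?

1008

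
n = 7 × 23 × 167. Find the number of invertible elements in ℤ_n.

21912

φ(26887) = 26887 · (1 − 1/7) · (1 − 1/23) · (1 − 1/167)
       = 26887 · 21912/26887 = 21912.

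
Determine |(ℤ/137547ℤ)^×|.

137547 = 3^2 · 17 · 29 · 31.
φ(3^2) = 3^1·(3−1) = 3·2 = 6.
φ(17) = 17 − 1 = 16.
φ(29) = 29 − 1 = 28.
φ(31) = 31 − 1 = 30.
Since φ is multiplicative, φ(137547) = 6 · 16 · 28 · 30 = 80640.

80640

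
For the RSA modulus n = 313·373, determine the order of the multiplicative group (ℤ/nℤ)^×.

φ(n) = (p − 1)(q − 1) = (313−1)(373−1) = 312·372 = 116064.

116064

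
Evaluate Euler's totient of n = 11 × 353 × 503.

φ(1953149) = 1953149 · (1 − 1/11) · (1 − 1/353) · (1 − 1/503)
       = 1953149 · 1767040/1953149 = 1767040.

1767040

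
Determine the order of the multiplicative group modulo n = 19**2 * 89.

30096

φ(32129) = 32129 · (1 − 1/19) · (1 − 1/89)
       = 32129 · 1584/1691 = 30096.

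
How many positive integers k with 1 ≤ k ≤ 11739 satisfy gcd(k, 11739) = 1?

11739 = 3 * 7 * 13 * 43.
φ(3) = 3 − 1 = 2.
φ(7) = 7 − 1 = 6.
φ(13) = 13 − 1 = 12.
φ(43) = 43 − 1 = 42.
φ(11739) = 2 × 6 × 12 × 42 = 6048.

6048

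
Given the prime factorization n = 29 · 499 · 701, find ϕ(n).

φ(29) = 29 − 1 = 28.
φ(499) = 499 − 1 = 498.
φ(701) = 701 − 1 = 700.
φ(10144171) = 28 × 498 × 700 = 9760800.

9760800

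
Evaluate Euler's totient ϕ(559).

504

First factor: 559 = 13 * 43.
φ(13) = 13 − 1 = 12.
φ(43) = 43 − 1 = 42.
Since φ is multiplicative, φ(559) = 12 · 42 = 504.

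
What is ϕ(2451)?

1512

2451 = 3 · 19 · 43.
φ(3) = 3 − 1 = 2.
φ(19) = 19 − 1 = 18.
φ(43) = 43 − 1 = 42.
φ(2451) = 2 × 18 × 42 = 1512.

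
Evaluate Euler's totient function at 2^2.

φ(4) = 4 · (1 − 1/2)
       = 4 · 1/2 = 2.

2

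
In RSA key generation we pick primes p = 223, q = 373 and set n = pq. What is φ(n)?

For distinct primes, φ(pq) = (p−1)(q−1) = 222 × 372 = 82584.

82584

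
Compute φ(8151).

4320

Factor 8151: 8151 = 3 * 11 * 13 * 19.
φ(3) = 3 − 1 = 2.
φ(11) = 11 − 1 = 10.
φ(13) = 13 − 1 = 12.
φ(19) = 19 − 1 = 18.
Since φ is multiplicative, φ(8151) = 2 · 10 · 12 · 18 = 4320.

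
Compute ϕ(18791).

16632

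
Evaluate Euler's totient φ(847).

660

First factor: 847 = 7 · 11**2.
φ(7) = 7 − 1 = 6.
φ(11^2) = 11^1·(11−1) = 11·10 = 110.
Since φ is multiplicative, φ(847) = 6 · 110 = 660.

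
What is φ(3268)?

Prime factorization: 3268 = 2**2 * 19 * 43.
φ(3268) = 3268 · (1 − 1/2) · (1 − 1/19) · (1 − 1/43)
       = 3268 · 756/1634 = 1512.

1512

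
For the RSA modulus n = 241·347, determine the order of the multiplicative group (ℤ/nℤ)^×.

φ(241) = 241 − 1 = 240.
φ(347) = 347 − 1 = 346.
φ(83627) = 240 × 346 = 83040.

83040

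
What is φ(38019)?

22176

Prime factorization: 38019 = 3 * 19 * 23 * 29.
φ(3) = 3 − 1 = 2.
φ(19) = 19 − 1 = 18.
φ(23) = 23 − 1 = 22.
φ(29) = 29 − 1 = 28.
Multiply: 2 · 18 · 22 · 28 = 22176.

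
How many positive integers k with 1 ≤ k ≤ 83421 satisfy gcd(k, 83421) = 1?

47520

First factor: 83421 = 3**2 * 13 * 23 * 31.
φ(3^2) = 3^2 − 3^1 = 9 − 3 = 6.
φ(13) = 13 − 1 = 12.
φ(23) = 23 − 1 = 22.
φ(31) = 31 − 1 = 30.
φ(83421) = 6 × 12 × 22 × 30 = 47520.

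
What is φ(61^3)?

φ(226981) = 226981 · (1 − 1/61)
       = 226981 · 60/61 = 223260.

223260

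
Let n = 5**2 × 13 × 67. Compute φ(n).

φ(5^2) = 5^2 − 5^1 = 25 − 5 = 20.
φ(13) = 13 − 1 = 12.
φ(67) = 67 − 1 = 66.
Since φ is multiplicative, φ(21775) = 20 · 12 · 66 = 15840.

15840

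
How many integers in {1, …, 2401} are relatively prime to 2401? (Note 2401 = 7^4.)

φ(7^4) = 7^4 − 7^3 = 2401 − 343 = 2058.

2058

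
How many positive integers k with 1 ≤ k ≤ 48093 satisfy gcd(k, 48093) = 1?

28160

Prime factorization: 48093 = 3 * 17 * 23 * 41.
φ(48093) = 48093 · (1 − 1/3) · (1 − 1/17) · (1 − 1/23) · (1 − 1/41)
       = 48093 · 28160/48093 = 28160.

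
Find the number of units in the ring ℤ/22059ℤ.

First factor: 22059 = 3**3 · 19 · 43.
φ(22059) = 22059 · (1 − 1/3) · (1 − 1/19) · (1 − 1/43)
       = 22059 · 1512/2451 = 13608.

13608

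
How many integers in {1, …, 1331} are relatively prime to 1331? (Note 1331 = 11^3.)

φ(1331) = 1331 · (1 − 1/11)
       = 1331 · 10/11 = 1210.

1210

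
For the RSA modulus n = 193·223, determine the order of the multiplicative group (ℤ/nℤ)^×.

42624

For distinct primes, φ(pq) = (p−1)(q−1) = 192 × 222 = 42624.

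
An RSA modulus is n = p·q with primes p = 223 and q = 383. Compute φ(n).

φ(223) = 223 − 1 = 222.
φ(383) = 383 − 1 = 382.
Since φ is multiplicative, φ(85409) = 222 · 382 = 84804.

84804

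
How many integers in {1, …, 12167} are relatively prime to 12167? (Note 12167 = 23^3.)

φ(23^3) = 23^3 − 23^2 = 12167 − 529 = 11638.

11638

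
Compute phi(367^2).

φ(134689) = 134689 · (1 − 1/367)
       = 134689 · 366/367 = 134322.

134322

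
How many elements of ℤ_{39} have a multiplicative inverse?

First factor: 39 = 3 · 13.
φ(39) = 39 · (1 − 1/3) · (1 − 1/13)
       = 39 · 24/39 = 24.

24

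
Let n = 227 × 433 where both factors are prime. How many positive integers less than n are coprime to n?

For distinct primes, φ(pq) = (p−1)(q−1) = 226 × 432 = 97632.

97632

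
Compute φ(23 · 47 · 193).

194304

φ(23) = 23 − 1 = 22.
φ(47) = 47 − 1 = 46.
φ(193) = 193 − 1 = 192.
φ(208633) = 22 × 46 × 192 = 194304.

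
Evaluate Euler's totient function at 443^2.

195806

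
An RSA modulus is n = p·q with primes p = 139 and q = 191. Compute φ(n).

26220

φ(pq) = (p−1)(q−1) = 138 · 190 = 26220.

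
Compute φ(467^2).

217622

φ(218089) = 218089 · (1 − 1/467)
       = 218089 · 466/467 = 217622.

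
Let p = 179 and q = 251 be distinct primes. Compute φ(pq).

φ(n) = (p − 1)(q − 1) = (179−1)(251−1) = 178·250 = 44500.

44500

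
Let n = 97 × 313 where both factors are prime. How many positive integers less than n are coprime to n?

29952

φ(n) = (p − 1)(q − 1) = (97−1)(313−1) = 96·312 = 29952.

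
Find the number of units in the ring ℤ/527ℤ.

480

Prime factorization: 527 = 17 × 31.
φ(527) = 527 · (1 − 1/17) · (1 − 1/31)
       = 527 · 480/527 = 480.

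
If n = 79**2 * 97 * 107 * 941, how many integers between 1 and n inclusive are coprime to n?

58942241280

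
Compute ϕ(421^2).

176820

φ(177241) = 177241 · (1 − 1/421)
       = 177241 · 420/421 = 176820.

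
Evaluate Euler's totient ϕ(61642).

24192

61642 = 2 · 7**2 · 17 · 37.
φ(2) = 2 − 1 = 1.
φ(7^2) = 7^2 − 7^1 = 49 − 7 = 42.
φ(17) = 17 − 1 = 16.
φ(37) = 37 − 1 = 36.
φ(61642) = 1 × 42 × 16 × 36 = 24192.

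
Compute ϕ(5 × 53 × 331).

φ(87715) = 87715 · (1 − 1/5) · (1 − 1/53) · (1 − 1/331)
       = 87715 · 68640/87715 = 68640.

68640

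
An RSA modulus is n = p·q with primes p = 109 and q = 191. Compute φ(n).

20520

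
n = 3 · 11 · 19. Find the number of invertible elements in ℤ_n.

360

φ(627) = 627 · (1 − 1/3) · (1 − 1/11) · (1 − 1/19)
       = 627 · 360/627 = 360.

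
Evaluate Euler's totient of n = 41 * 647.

25840

φ(26527) = 26527 · (1 − 1/41) · (1 − 1/647)
       = 26527 · 25840/26527 = 25840.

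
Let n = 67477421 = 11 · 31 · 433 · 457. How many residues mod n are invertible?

59097600

φ(67477421) = 67477421 · (1 − 1/11) · (1 − 1/31) · (1 − 1/433) · (1 − 1/457)
       = 67477421 · 59097600/67477421 = 59097600.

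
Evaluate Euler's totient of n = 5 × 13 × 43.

2016

φ(2795) = 2795 · (1 − 1/5) · (1 − 1/13) · (1 − 1/43)
       = 2795 · 2016/2795 = 2016.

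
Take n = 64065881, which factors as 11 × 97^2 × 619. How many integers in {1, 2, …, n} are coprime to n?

φ(11) = 11 − 1 = 10.
φ(97^2) = 97^1·(97−1) = 97·96 = 9312.
φ(619) = 619 − 1 = 618.
φ(64065881) = 10 × 9312 × 618 = 57548160.

57548160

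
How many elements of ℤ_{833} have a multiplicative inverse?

672

Prime factorization: 833 = 7^2 · 17.
φ(833) = 833 · (1 − 1/7) · (1 − 1/17)
       = 833 · 96/119 = 672.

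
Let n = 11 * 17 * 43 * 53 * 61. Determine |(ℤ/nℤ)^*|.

20966400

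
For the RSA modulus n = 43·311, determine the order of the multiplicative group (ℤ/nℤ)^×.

13020

φ(n) = (p − 1)(q − 1) = (43−1)(311−1) = 42·310 = 13020.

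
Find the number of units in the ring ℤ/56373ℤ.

First factor: 56373 = 3 × 19 × 23 × 43.
φ(3) = 3 − 1 = 2.
φ(19) = 19 − 1 = 18.
φ(23) = 23 − 1 = 22.
φ(43) = 43 − 1 = 42.
Since φ is multiplicative, φ(56373) = 2 · 18 · 22 · 42 = 33264.

33264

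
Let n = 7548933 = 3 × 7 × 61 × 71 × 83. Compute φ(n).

4132800

φ(7548933) = 7548933 · (1 − 1/3) · (1 − 1/7) · (1 − 1/61) · (1 − 1/71) · (1 − 1/83)
       = 7548933 · 4132800/7548933 = 4132800.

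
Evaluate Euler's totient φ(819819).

393120

First factor: 819819 = 3**2 * 7**2 * 11 * 13**2.
φ(3^2) = 3^2 − 3^1 = 9 − 3 = 6.
φ(7^2) = 7^1·(7−1) = 7·6 = 42.
φ(11) = 11 − 1 = 10.
φ(13^2) = 13^2 − 13^1 = 169 − 13 = 156.
Multiply: 6 · 42 · 10 · 156 = 393120.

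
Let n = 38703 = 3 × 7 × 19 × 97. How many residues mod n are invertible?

φ(38703) = 38703 · (1 − 1/3) · (1 − 1/7) · (1 − 1/19) · (1 − 1/97)
       = 38703 · 20736/38703 = 20736.

20736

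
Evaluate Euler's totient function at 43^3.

φ(43^3) = 43^2·(43−1) = 1849·42 = 77658.

77658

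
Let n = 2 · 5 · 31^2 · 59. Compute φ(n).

215760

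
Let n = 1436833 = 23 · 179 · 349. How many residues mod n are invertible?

φ(1436833) = 1436833 · (1 − 1/23) · (1 − 1/179) · (1 − 1/349)
       = 1436833 · 1362768/1436833 = 1362768.

1362768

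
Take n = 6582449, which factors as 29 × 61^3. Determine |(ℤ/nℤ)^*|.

φ(6582449) = 6582449 · (1 − 1/29) · (1 − 1/61)
       = 6582449 · 1680/1769 = 6251280.

6251280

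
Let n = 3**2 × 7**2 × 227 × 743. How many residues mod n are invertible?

42258384

φ(3^2) = 3^2 − 3^1 = 9 − 3 = 6.
φ(7^2) = 7^2 − 7^1 = 49 − 7 = 42.
φ(227) = 227 − 1 = 226.
φ(743) = 743 − 1 = 742.
Since φ is multiplicative, φ(74379501) = 6 · 42 · 226 · 742 = 42258384.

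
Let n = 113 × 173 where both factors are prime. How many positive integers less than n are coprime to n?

For distinct primes, φ(pq) = (p−1)(q−1) = 112 × 172 = 19264.

19264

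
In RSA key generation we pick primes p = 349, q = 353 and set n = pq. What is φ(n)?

φ(349) = 349 − 1 = 348.
φ(353) = 353 − 1 = 352.
φ(123197) = 348 × 352 = 122496.

122496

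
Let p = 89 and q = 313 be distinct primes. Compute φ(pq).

27456

φ(pq) = (p−1)(q−1) = 88 · 312 = 27456.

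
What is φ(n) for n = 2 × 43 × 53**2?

115752

φ(241574) = 241574 · (1 − 1/2) · (1 − 1/43) · (1 − 1/53)
       = 241574 · 2184/4558 = 115752.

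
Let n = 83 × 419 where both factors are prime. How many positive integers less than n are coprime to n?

For distinct primes, φ(pq) = (p−1)(q−1) = 82 × 418 = 34276.

34276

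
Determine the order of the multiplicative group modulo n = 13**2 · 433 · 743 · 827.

41304017664

φ(13^2) = 13^2 − 13^1 = 169 − 13 = 156.
φ(433) = 433 − 1 = 432.
φ(743) = 743 − 1 = 742.
φ(827) = 827 − 1 = 826.
Multiply: 156 · 432 · 742 · 826 = 41304017664.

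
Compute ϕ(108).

First factor: 108 = 2**2 · 3**3.
φ(108) = 108 · (1 − 1/2) · (1 − 1/3)
       = 108 · 2/6 = 36.

36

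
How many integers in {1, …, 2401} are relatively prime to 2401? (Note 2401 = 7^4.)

φ(7^4) = 7^4 − 7^3 = 2401 − 343 = 2058.

2058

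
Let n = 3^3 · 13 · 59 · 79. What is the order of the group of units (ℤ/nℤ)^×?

φ(1636011) = 1636011 · (1 − 1/3) · (1 − 1/13) · (1 − 1/59) · (1 − 1/79)
       = 1636011 · 108576/181779 = 977184.

977184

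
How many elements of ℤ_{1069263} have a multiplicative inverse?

606528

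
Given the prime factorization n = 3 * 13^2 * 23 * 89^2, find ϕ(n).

φ(92366781) = 92366781 · (1 − 1/3) · (1 − 1/13) · (1 − 1/23) · (1 − 1/89)
       = 92366781 · 46464/79833 = 53758848.

53758848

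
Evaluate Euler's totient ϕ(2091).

Prime factorization: 2091 = 3 · 17 · 41.
φ(2091) = 2091 · (1 − 1/3) · (1 − 1/17) · (1 − 1/41)
       = 2091 · 1280/2091 = 1280.

1280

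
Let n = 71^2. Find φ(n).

φ(5041) = 5041 · (1 − 1/71)
       = 5041 · 70/71 = 4970.

4970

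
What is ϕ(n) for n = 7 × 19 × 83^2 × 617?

452789568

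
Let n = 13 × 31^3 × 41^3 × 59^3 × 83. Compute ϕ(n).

φ(455002864999338851) = 455002864999338851 · (1 − 1/13) · (1 − 1/31) · (1 − 1/41) · (1 − 1/59) · (1 − 1/83)
       = 455002864999338851 · 68486400/80913131 = 385123005726854400.

385123005726854400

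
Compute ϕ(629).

629 = 17 * 37.
φ(17) = 17 − 1 = 16.
φ(37) = 37 − 1 = 36.
φ(629) = 16 × 36 = 576.

576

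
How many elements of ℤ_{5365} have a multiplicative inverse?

4032

Factor 5365: 5365 = 5 · 29 · 37.
φ(5) = 5 − 1 = 4.
φ(29) = 29 − 1 = 28.
φ(37) = 37 − 1 = 36.
Since φ is multiplicative, φ(5365) = 4 · 28 · 36 = 4032.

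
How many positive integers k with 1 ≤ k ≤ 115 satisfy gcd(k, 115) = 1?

88

Prime factorization: 115 = 5 × 23.
φ(115) = 115 · (1 − 1/5) · (1 − 1/23)
       = 115 · 88/115 = 88.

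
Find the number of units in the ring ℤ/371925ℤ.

371925 = 3^3 × 5^2 × 19 × 29.
φ(3^3) = 3^2·(3−1) = 9·2 = 18.
φ(5^2) = 5^2 − 5^1 = 25 − 5 = 20.
φ(19) = 19 − 1 = 18.
φ(29) = 29 − 1 = 28.
Since φ is multiplicative, φ(371925) = 18 · 20 · 18 · 28 = 181440.

181440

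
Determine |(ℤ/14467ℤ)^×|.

Factor 14467: 14467 = 17 · 23 · 37.
φ(17) = 17 − 1 = 16.
φ(23) = 23 − 1 = 22.
φ(37) = 37 − 1 = 36.
Since φ is multiplicative, φ(14467) = 16 · 22 · 36 = 12672.

12672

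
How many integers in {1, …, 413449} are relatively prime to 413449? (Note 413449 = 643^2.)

φ(413449) = 413449 · (1 − 1/643)
       = 413449 · 642/643 = 412806.

412806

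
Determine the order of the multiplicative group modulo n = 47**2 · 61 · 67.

φ(47^2) = 47^1·(47−1) = 47·46 = 2162.
φ(61) = 61 − 1 = 60.
φ(67) = 67 − 1 = 66.
φ(9028183) = 2162 × 60 × 66 = 8561520.

8561520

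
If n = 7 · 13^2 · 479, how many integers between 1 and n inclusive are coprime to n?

447408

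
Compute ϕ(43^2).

φ(1849) = 1849 · (1 − 1/43)
       = 1849 · 42/43 = 1806.

1806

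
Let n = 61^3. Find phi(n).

φ(61^3) = 61^2·(61−1) = 3721·60 = 223260.

223260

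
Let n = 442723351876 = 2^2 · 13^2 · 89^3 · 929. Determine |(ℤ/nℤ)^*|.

φ(442723351876) = 442723351876 · (1 − 1/2) · (1 − 1/13) · (1 − 1/89) · (1 − 1/929)
       = 442723351876 · 979968/2149706 = 201820489728.

201820489728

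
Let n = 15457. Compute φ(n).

13440

Prime factorization: 15457 = 13 × 29 × 41.
φ(15457) = 15457 · (1 − 1/13) · (1 − 1/29) · (1 − 1/41)
       = 15457 · 13440/15457 = 13440.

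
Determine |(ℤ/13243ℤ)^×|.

Factor 13243: 13243 = 17 × 19 × 41.
φ(13243) = 13243 · (1 − 1/17) · (1 − 1/19) · (1 − 1/41)
       = 13243 · 11520/13243 = 11520.

11520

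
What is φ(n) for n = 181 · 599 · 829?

89125920

φ(89879351) = 89879351 · (1 − 1/181) · (1 − 1/599) · (1 − 1/829)
       = 89879351 · 89125920/89879351 = 89125920.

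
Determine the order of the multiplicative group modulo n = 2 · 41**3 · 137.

φ(2) = 2 − 1 = 1.
φ(41^3) = 41^3 − 41^2 = 68921 − 1681 = 67240.
φ(137) = 137 − 1 = 136.
Multiply: 1 · 67240 · 136 = 9144640.

9144640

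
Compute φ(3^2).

φ(9) = 9 · (1 − 1/3)
       = 9 · 2/3 = 6.

6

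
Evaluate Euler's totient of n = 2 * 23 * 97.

2112

φ(4462) = 4462 · (1 − 1/2) · (1 − 1/23) · (1 − 1/97)
       = 4462 · 2112/4462 = 2112.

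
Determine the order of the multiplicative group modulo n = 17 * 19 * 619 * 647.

φ(17) = 17 − 1 = 16.
φ(19) = 19 − 1 = 18.
φ(619) = 619 − 1 = 618.
φ(647) = 647 − 1 = 646.
Multiply: 16 · 18 · 618 · 646 = 114977664.

114977664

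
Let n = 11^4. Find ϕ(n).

φ(14641) = 14641 · (1 − 1/11)
       = 14641 · 10/11 = 13310.

13310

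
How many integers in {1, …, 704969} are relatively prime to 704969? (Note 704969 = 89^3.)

697048

φ(89^3) = 89^2·(89−1) = 7921·88 = 697048.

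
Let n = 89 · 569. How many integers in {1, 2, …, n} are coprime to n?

49984

φ(50641) = 50641 · (1 − 1/89) · (1 − 1/569)
       = 50641 · 49984/50641 = 49984.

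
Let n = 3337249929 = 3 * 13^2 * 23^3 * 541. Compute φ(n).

1960770240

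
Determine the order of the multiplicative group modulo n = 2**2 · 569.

φ(2276) = 2276 · (1 − 1/2) · (1 − 1/569)
       = 2276 · 568/1138 = 1136.

1136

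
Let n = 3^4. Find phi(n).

54

φ(3^4) = 3^3·(3−1) = 27·2 = 54.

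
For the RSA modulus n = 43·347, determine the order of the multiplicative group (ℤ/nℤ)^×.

14532

φ(n) = (p − 1)(q − 1) = (43−1)(347−1) = 42·346 = 14532.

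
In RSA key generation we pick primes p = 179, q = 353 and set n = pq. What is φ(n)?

62656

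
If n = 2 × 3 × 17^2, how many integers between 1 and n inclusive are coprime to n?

544

φ(2) = 2 − 1 = 1.
φ(3) = 3 − 1 = 2.
φ(17^2) = 17^1·(17−1) = 17·16 = 272.
Since φ is multiplicative, φ(1734) = 1 · 2 · 272 = 544.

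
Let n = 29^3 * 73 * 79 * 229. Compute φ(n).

30151989504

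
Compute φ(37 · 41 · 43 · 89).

φ(5805559) = 5805559 · (1 − 1/37) · (1 − 1/41) · (1 − 1/43) · (1 − 1/89)
       = 5805559 · 5322240/5805559 = 5322240.

5322240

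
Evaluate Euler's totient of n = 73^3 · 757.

290068128

φ(73^3) = 73^2·(73−1) = 5329·72 = 383688.
φ(757) = 757 − 1 = 756.
Multiply: 383688 · 756 = 290068128.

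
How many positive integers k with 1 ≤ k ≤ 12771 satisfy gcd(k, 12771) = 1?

Factor 12771: 12771 = 3^3 · 11 · 43.
φ(12771) = 12771 · (1 − 1/3) · (1 − 1/11) · (1 − 1/43)
       = 12771 · 840/1419 = 7560.

7560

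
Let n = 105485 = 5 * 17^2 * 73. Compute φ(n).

φ(105485) = 105485 · (1 − 1/5) · (1 − 1/17) · (1 − 1/73)
       = 105485 · 4608/6205 = 78336.

78336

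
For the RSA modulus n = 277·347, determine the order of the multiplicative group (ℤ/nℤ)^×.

95496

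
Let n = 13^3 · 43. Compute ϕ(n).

85176

φ(13^3) = 13^2·(13−1) = 169·12 = 2028.
φ(43) = 43 − 1 = 42.
φ(94471) = 2028 × 42 = 85176.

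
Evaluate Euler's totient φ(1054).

480

First factor: 1054 = 2 × 17 × 31.
φ(2) = 2 − 1 = 1.
φ(17) = 17 − 1 = 16.
φ(31) = 31 − 1 = 30.
Since φ is multiplicative, φ(1054) = 1 · 16 · 30 = 480.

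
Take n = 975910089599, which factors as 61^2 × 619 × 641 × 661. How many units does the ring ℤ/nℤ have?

φ(975910089599) = 975910089599 · (1 − 1/61) · (1 − 1/619) · (1 − 1/641) · (1 − 1/661)
       = 975910089599 · 15662592000/15998526059 = 955418112000.

955418112000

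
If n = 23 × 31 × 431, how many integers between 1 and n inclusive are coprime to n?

283800

φ(307303) = 307303 · (1 − 1/23) · (1 − 1/31) · (1 − 1/431)
       = 307303 · 283800/307303 = 283800.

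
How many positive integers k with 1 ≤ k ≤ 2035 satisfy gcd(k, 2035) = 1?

First factor: 2035 = 5 · 11 · 37.
φ(5) = 5 − 1 = 4.
φ(11) = 11 − 1 = 10.
φ(37) = 37 − 1 = 36.
Since φ is multiplicative, φ(2035) = 4 · 10 · 36 = 1440.

1440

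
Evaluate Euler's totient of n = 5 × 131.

φ(5) = 5 − 1 = 4.
φ(131) = 131 − 1 = 130.
Since φ is multiplicative, φ(655) = 4 · 130 = 520.

520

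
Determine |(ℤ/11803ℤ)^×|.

10080

Prime factorization: 11803 = 11 · 29 · 37.
φ(11) = 11 − 1 = 10.
φ(29) = 29 − 1 = 28.
φ(37) = 37 − 1 = 36.
Multiply: 10 · 28 · 36 = 10080.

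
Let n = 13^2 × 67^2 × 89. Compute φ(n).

60705216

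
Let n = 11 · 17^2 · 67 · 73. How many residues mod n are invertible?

φ(11) = 11 − 1 = 10.
φ(17^2) = 17^1·(17−1) = 17·16 = 272.
φ(67) = 67 − 1 = 66.
φ(73) = 73 − 1 = 72.
Multiply: 10 · 272 · 66 · 72 = 12925440.

12925440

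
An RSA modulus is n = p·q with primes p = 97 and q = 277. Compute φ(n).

φ(pq) = (p−1)(q−1) = 96 · 276 = 26496.

26496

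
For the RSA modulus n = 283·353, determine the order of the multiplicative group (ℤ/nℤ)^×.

For distinct primes, φ(pq) = (p−1)(q−1) = 282 × 352 = 99264.

99264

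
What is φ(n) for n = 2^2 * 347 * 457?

315552

φ(634316) = 634316 · (1 − 1/2) · (1 − 1/347) · (1 − 1/457)
       = 634316 · 157776/317158 = 315552.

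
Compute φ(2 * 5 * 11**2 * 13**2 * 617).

42282240

φ(2) = 2 − 1 = 1.
φ(5) = 5 − 1 = 4.
φ(11^2) = 11^1·(11−1) = 11·10 = 110.
φ(13^2) = 13^2 − 13^1 = 169 − 13 = 156.
φ(617) = 617 − 1 = 616.
Multiply: 1 · 4 · 110 · 156 · 616 = 42282240.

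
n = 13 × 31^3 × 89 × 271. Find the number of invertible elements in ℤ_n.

8220009600

φ(13) = 13 − 1 = 12.
φ(31^3) = 31^3 − 31^2 = 29791 − 961 = 28830.
φ(89) = 89 − 1 = 88.
φ(271) = 271 − 1 = 270.
φ(9340878677) = 12 × 28830 × 88 × 270 = 8220009600.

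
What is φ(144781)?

108864

144781 = 7 × 13 × 37 × 43.
φ(7) = 7 − 1 = 6.
φ(13) = 13 − 1 = 12.
φ(37) = 37 − 1 = 36.
φ(43) = 43 − 1 = 42.
Multiply: 6 · 12 · 36 · 42 = 108864.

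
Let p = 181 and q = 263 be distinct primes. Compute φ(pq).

47160

For distinct primes, φ(pq) = (p−1)(q−1) = 180 × 262 = 47160.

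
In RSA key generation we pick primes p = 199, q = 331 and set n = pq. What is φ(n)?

65340

φ(65869) = 65869 · (1 − 1/199) · (1 − 1/331)
       = 65869 · 65340/65869 = 65340.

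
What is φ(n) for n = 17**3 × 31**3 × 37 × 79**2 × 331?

φ(17^3) = 17^3 − 17^2 = 4913 − 289 = 4624.
φ(31^3) = 31^3 − 31^2 = 29791 − 961 = 28830.
φ(37) = 37 − 1 = 36.
φ(79^2) = 79^2 − 79^1 = 6241 − 79 = 6162.
φ(331) = 331 − 1 = 330.
Multiply: 4624 · 28830 · 36 · 6162 · 330 = 9758894037235200.

9758894037235200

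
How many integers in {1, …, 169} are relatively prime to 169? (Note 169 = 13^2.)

156

φ(169) = 169 · (1 − 1/13)
       = 169 · 12/13 = 156.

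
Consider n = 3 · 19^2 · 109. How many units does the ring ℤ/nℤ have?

φ(118047) = 118047 · (1 − 1/3) · (1 − 1/19) · (1 − 1/109)
       = 118047 · 3888/6213 = 73872.

73872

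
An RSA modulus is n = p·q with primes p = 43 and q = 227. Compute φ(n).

9492

φ(n) = (p − 1)(q − 1) = (43−1)(227−1) = 42·226 = 9492.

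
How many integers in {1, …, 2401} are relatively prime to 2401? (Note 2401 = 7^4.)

2058

φ(2401) = 2401 · (1 − 1/7)
       = 2401 · 6/7 = 2058.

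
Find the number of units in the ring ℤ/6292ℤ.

6292 = 2^2 * 11^2 * 13.
φ(6292) = 6292 · (1 − 1/2) · (1 − 1/11) · (1 − 1/13)
       = 6292 · 120/286 = 2640.

2640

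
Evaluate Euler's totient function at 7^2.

φ(7^2) = 7^2 − 7^1 = 49 − 7 = 42.

42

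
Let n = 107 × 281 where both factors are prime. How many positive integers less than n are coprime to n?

φ(n) = (p − 1)(q − 1) = (107−1)(281−1) = 106·280 = 29680.

29680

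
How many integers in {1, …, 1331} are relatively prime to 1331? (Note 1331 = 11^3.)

φ(11^3) = 11^3 − 11^2 = 1331 − 121 = 1210.

1210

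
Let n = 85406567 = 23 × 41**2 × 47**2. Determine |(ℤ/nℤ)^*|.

78004960

φ(85406567) = 85406567 · (1 − 1/23) · (1 − 1/41) · (1 − 1/47)
       = 85406567 · 40480/44321 = 78004960.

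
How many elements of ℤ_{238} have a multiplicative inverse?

238 = 2 · 7 · 17.
φ(2) = 2 − 1 = 1.
φ(7) = 7 − 1 = 6.
φ(17) = 17 − 1 = 16.
Since φ is multiplicative, φ(238) = 1 · 6 · 16 = 96.

96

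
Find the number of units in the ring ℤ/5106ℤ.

1584

5106 = 2 × 3 × 23 × 37.
φ(2) = 2 − 1 = 1.
φ(3) = 3 − 1 = 2.
φ(23) = 23 − 1 = 22.
φ(37) = 37 − 1 = 36.
Multiply: 1 · 2 · 22 · 36 = 1584.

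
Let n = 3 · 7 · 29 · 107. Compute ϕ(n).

φ(3) = 3 − 1 = 2.
φ(7) = 7 − 1 = 6.
φ(29) = 29 − 1 = 28.
φ(107) = 107 − 1 = 106.
Since φ is multiplicative, φ(65163) = 2 · 6 · 28 · 106 = 35616.

35616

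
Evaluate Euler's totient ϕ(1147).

First factor: 1147 = 31 * 37.
φ(1147) = 1147 · (1 − 1/31) · (1 − 1/37)
       = 1147 · 1080/1147 = 1080.

1080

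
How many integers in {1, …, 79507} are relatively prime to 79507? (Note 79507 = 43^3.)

77658

φ(79507) = 79507 · (1 − 1/43)
       = 79507 · 42/43 = 77658.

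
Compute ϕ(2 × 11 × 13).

120

φ(286) = 286 · (1 − 1/2) · (1 − 1/11) · (1 − 1/13)
       = 286 · 120/286 = 120.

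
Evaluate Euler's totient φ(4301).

Prime factorization: 4301 = 11 × 17 × 23.
φ(11) = 11 − 1 = 10.
φ(17) = 17 − 1 = 16.
φ(23) = 23 − 1 = 22.
Multiply: 10 · 16 · 22 = 3520.

3520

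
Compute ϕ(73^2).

5256

φ(5329) = 5329 · (1 − 1/73)
       = 5329 · 72/73 = 5256.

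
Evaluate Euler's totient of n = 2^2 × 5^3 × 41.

8000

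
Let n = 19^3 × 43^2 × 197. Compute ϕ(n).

φ(2498411327) = 2498411327 · (1 − 1/19) · (1 − 1/43) · (1 − 1/197)
       = 2498411327 · 148176/160949 = 2300136048.

2300136048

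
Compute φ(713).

660

713 = 23 × 31.
φ(713) = 713 · (1 − 1/23) · (1 − 1/31)
       = 713 · 660/713 = 660.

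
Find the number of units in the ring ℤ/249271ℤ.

201600

Prime factorization: 249271 = 11 × 17 × 31 × 43.
φ(249271) = 249271 · (1 − 1/11) · (1 − 1/17) · (1 − 1/31) · (1 − 1/43)
       = 249271 · 201600/249271 = 201600.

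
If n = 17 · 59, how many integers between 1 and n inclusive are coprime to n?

928

φ(17) = 17 − 1 = 16.
φ(59) = 59 − 1 = 58.
Multiply: 16 · 58 = 928.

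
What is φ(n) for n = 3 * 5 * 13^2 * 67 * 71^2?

φ(856188645) = 856188645 · (1 − 1/3) · (1 − 1/5) · (1 − 1/13) · (1 − 1/67) · (1 − 1/71)
       = 856188645 · 443520/927615 = 409368960.

409368960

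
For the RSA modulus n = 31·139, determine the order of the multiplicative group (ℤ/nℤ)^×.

φ(pq) = (p−1)(q−1) = 30 · 138 = 4140.

4140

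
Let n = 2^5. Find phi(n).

φ(2^5) = 2^4·(2−1) = 16·1 = 16.

16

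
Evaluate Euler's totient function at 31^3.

φ(31^3) = 31^3 − 31^2 = 29791 − 961 = 28830.

28830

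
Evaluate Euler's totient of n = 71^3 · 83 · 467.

13483868440

φ(71^3) = 71^2·(71−1) = 5041·70 = 352870.
φ(83) = 83 − 1 = 82.
φ(467) = 467 − 1 = 466.
Since φ is multiplicative, φ(13872988271) = 352870 · 82 · 466 = 13483868440.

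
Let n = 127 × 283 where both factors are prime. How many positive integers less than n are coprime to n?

φ(n) = (p − 1)(q − 1) = (127−1)(283−1) = 126·282 = 35532.

35532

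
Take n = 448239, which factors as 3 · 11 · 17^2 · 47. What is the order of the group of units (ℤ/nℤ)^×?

φ(3) = 3 − 1 = 2.
φ(11) = 11 − 1 = 10.
φ(17^2) = 17^1·(17−1) = 17·16 = 272.
φ(47) = 47 − 1 = 46.
φ(448239) = 2 × 10 × 272 × 46 = 250240.

250240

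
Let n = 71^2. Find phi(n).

4970

φ(5041) = 5041 · (1 − 1/71)
       = 5041 · 70/71 = 4970.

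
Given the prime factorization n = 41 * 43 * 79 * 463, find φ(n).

60540480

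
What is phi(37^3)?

φ(50653) = 50653 · (1 − 1/37)
       = 50653 · 36/37 = 49284.

49284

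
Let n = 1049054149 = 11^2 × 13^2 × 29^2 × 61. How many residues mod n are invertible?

836035200

φ(1049054149) = 1049054149 · (1 − 1/11) · (1 − 1/13) · (1 − 1/29) · (1 − 1/61)
       = 1049054149 · 201600/252967 = 836035200.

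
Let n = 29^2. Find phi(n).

812

φ(29^2) = 29^1·(29−1) = 29·28 = 812.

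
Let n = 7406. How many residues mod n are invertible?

7406 = 2 × 7 × 23**2.
φ(7406) = 7406 · (1 − 1/2) · (1 − 1/7) · (1 − 1/23)
       = 7406 · 132/322 = 3036.

3036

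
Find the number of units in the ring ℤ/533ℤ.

480

533 = 13 · 41.
φ(13) = 13 − 1 = 12.
φ(41) = 41 − 1 = 40.
Multiply: 12 · 40 = 480.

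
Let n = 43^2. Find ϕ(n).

1806

φ(43^2) = 43^2 − 43^1 = 1849 − 43 = 1806.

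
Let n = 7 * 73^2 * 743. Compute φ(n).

23399712

φ(27716129) = 27716129 · (1 − 1/7) · (1 − 1/73) · (1 − 1/743)
       = 27716129 · 320544/379673 = 23399712.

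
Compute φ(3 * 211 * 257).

φ(3) = 3 − 1 = 2.
φ(211) = 211 − 1 = 210.
φ(257) = 257 − 1 = 256.
Since φ is multiplicative, φ(162681) = 2 · 210 · 256 = 107520.

107520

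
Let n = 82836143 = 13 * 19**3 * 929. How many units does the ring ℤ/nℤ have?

φ(82836143) = 82836143 · (1 − 1/13) · (1 − 1/19) · (1 − 1/929)
       = 82836143 · 200448/229463 = 72361728.

72361728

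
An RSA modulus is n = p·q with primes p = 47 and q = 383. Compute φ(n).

17572

φ(18001) = 18001 · (1 − 1/47) · (1 − 1/383)
       = 18001 · 17572/18001 = 17572.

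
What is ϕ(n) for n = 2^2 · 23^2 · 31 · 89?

2671680

φ(5838044) = 5838044 · (1 − 1/2) · (1 − 1/23) · (1 − 1/31) · (1 − 1/89)
       = 5838044 · 58080/126914 = 2671680.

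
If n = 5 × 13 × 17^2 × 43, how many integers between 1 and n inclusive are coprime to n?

548352

φ(807755) = 807755 · (1 − 1/5) · (1 − 1/13) · (1 − 1/17) · (1 − 1/43)
       = 807755 · 32256/47515 = 548352.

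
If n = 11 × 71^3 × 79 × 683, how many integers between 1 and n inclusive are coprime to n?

φ(212429842097) = 212429842097 · (1 − 1/11) · (1 − 1/71) · (1 − 1/79) · (1 − 1/683)
       = 212429842097 · 37237200/42140417 = 187712725200.

187712725200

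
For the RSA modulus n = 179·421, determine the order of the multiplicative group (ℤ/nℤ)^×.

φ(pq) = (p−1)(q−1) = 178 · 420 = 74760.

74760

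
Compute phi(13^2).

156

φ(13^2) = 13^2 − 13^1 = 169 − 13 = 156.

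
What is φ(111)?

Prime factorization: 111 = 3 * 37.
φ(111) = 111 · (1 − 1/3) · (1 − 1/37)
       = 111 · 72/111 = 72.

72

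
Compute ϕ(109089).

63360

Prime factorization: 109089 = 3**2 × 17 × 23 × 31.
φ(3^2) = 3^2 − 3^1 = 9 − 3 = 6.
φ(17) = 17 − 1 = 16.
φ(23) = 23 − 1 = 22.
φ(31) = 31 − 1 = 30.
Multiply: 6 · 16 · 22 · 30 = 63360.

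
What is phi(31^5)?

27705630

φ(31^5) = 31^4·(31−1) = 923521·30 = 27705630.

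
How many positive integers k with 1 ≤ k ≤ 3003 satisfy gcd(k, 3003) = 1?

1440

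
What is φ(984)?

320

First factor: 984 = 2^3 · 3 · 41.
φ(2^3) = 2^2·(2−1) = 4·1 = 4.
φ(3) = 3 − 1 = 2.
φ(41) = 41 − 1 = 40.
Multiply: 4 · 2 · 40 = 320.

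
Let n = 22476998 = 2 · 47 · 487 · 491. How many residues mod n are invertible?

φ(22476998) = 22476998 · (1 − 1/2) · (1 − 1/47) · (1 − 1/487) · (1 − 1/491)
       = 22476998 · 10954440/22476998 = 10954440.

10954440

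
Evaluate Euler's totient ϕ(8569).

First factor: 8569 = 11 · 19 · 41.
φ(11) = 11 − 1 = 10.
φ(19) = 19 − 1 = 18.
φ(41) = 41 − 1 = 40.
φ(8569) = 10 × 18 × 40 = 7200.

7200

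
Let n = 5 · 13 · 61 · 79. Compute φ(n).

φ(313235) = 313235 · (1 − 1/5) · (1 − 1/13) · (1 − 1/61) · (1 − 1/79)
       = 313235 · 224640/313235 = 224640.

224640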